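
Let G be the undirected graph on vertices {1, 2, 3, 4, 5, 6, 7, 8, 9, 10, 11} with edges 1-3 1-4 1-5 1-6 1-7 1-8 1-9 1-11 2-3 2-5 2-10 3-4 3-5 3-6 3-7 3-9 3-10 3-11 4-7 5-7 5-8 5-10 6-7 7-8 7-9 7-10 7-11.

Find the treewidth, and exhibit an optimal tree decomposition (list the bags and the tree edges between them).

Treewidth 3.
One such decomposition:
Bags: B1 = {1, 3, 5, 7}  B2 = {3, 5, 7, 10}  B3 = {1, 3, 6, 7}  B4 = {1, 5, 7, 8}  B5 = {1, 3, 7, 11}  B6 = {1, 3, 4, 7}  B7 = {2, 3, 5, 10}  B8 = {1, 3, 7, 9}
Tree: B1–B2, B1–B3, B1–B4, B3–B5, B1–B6, B2–B7, B6–B8

Every bag has size at most 4, so the width is 4 − 1 = 3 and tw(G) ≤ 3. For the lower bound, the 4 vertices {1, 5, 7, 8} are pairwise adjacent, and any tree decomposition puts a clique entirely inside one bag — forcing width ≥ 3. The upper and lower bounds meet at 3, so that is the treewidth.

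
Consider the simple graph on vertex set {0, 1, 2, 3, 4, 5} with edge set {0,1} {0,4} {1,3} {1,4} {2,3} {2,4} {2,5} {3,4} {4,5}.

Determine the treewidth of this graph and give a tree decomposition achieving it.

The largest bag has 3 vertices, giving width 2; this decomposition certifies tw(G) ≤ 2. For the lower bound, the 3 vertices {0, 1, 4} are pairwise adjacent, and any tree decomposition puts a clique entirely inside one bag — forcing width ≥ 2. Combining the bounds, tw(G) = 2.

Treewidth 2.
One such decomposition:
Bags: B1 = {0, 1, 4}  B2 = {1, 3, 4}  B3 = {2, 3, 4}  B4 = {2, 4, 5}
Tree: B1–B2, B2–B3, B3–B4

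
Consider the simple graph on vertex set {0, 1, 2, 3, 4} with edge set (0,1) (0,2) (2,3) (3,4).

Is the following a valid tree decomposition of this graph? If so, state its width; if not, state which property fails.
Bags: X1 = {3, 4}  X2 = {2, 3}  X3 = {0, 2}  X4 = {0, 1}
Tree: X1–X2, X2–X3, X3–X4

Yes; width 1.

Every vertex of G appears in some bag (union = {0, 1, 2, 3, 4}); every edge is covered by a bag; and for each vertex v the set of bags containing v is connected in the bag tree. The decomposition is therefore valid. The largest bag has 2 vertices, so the width is 1.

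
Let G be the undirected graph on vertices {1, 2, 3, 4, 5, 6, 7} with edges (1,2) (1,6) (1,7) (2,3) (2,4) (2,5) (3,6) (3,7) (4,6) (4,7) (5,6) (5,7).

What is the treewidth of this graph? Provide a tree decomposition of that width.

Each bag holds 4 vertices, so the decomposition has width 3, which upper-bounds the treewidth. For the lower bound: the 4 vertex sets {4,7}, {2,3}, {6}, {1} are disjoint, each induces a connected subgraph, and every pair is joined by at least one edge of G. Contracting each set to a single vertex therefore yields K_{4} as a minor, and since treewidth is minor-monotone, tw(G) ≥ tw(K_{4}) = 3. Therefore the treewidth is 3.

Treewidth 3.
One optimal decomposition is:
Bags: B1 = {2, 4, 6, 7}  B2 = {2, 3, 6, 7}  B3 = {1, 2, 6, 7}  B4 = {2, 5, 6, 7}
Tree: B1–B2, B2–B3, B3–B4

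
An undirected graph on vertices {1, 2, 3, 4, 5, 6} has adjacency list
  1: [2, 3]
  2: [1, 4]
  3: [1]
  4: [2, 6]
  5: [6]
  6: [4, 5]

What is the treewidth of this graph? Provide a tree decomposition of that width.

Treewidth 1.
One such decomposition:
Bags: B1 = {5, 6}  B2 = {4, 6}  B3 = {2, 4}  B4 = {1, 2}  B5 = {1, 3}
Tree: B1–B2, B2–B3, B3–B4, B4–B5

The largest bag has 2 vertices, giving width 1; this decomposition certifies tw(G) ≤ 1. Any graph with an edge has treewidth ≥ 1, and G has the edge 5–6. Therefore the treewidth is 1.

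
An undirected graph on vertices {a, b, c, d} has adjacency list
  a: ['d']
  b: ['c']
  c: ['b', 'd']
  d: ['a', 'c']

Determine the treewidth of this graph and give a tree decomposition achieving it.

The largest bag has 2 vertices, giving width 1; this decomposition certifies tw(G) ≤ 1. Any graph with an edge has treewidth ≥ 1, and G has the edge b–c. Combining the bounds, tw(G) = 1.

Treewidth 1.
One such decomposition:
Bags: B1 = {b, c}  B2 = {c, d}  B3 = {a, d}
Tree: B1–B2, B2–B3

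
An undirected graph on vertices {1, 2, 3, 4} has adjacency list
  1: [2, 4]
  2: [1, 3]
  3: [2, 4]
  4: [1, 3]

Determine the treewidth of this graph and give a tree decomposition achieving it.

Each bag holds 3 vertices, so the decomposition has width 2, which upper-bounds the treewidth. For the lower bound, G contains the cycle 1–4–3–2–1, so G is not a forest; only forests have treewidth ≤ 1, hence tw(G) ≥ 2. Combining the bounds, tw(G) = 2.

Treewidth 2.
Bags: B1 = {1, 3, 4}  B2 = {1, 2, 3}
Tree: B1–B2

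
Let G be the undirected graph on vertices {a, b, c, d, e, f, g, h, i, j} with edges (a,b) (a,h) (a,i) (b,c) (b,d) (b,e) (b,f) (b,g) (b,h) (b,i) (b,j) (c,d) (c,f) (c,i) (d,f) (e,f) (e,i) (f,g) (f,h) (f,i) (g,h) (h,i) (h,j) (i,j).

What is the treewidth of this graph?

A width-3 tree decomposition is:
Bags: B1 = {b, h, i, j}  B2 = {a, b, h, i}  B3 = {b, f, h, i}  B4 = {b, c, f, i}  B5 = {b, f, g, h}  B6 = {b, e, f, i}  B7 = {b, c, d, f}
Tree: B1–B2, B1–B3, B3–B4, B3–B5, B3–B6, B4–B7
The largest bag has 4 vertices, giving width 3; this decomposition certifies tw(G) ≤ 3. For the lower bound, the 4 vertices {a, b, h, i} are pairwise adjacent, and any tree decomposition puts a clique entirely inside one bag — forcing width ≥ 3. Hence tw(G) = 3 exactly.

3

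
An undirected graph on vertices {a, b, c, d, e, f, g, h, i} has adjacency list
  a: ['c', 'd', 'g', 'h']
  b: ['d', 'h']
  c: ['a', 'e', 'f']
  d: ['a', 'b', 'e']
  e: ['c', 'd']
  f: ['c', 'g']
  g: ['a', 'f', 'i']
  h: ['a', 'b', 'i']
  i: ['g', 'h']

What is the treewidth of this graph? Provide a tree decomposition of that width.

Treewidth 3.
Bags: B1 = {b, d, e, h}  B2 = {a, d, e, h}  B3 = {a, c, e, h}  B4 = {a, c, h, i}  B5 = {a, c, g, i}  B6 = {c, f, g, i}
Tree: B1–B2, B2–B3, B3–B4, B4–B5, B5–B6

Each bag holds 4 vertices, so the decomposition has width 3, which upper-bounds the treewidth. For the lower bound: the 4 vertex sets {b,d,e}, {h}, {a}, {c,f,g,i} are disjoint, each induces a connected subgraph, and every pair is joined by at least one edge of G. Contracting each set to a single vertex therefore yields K_{4} as a minor, and since treewidth is minor-monotone, tw(G) ≥ tw(K_{4}) = 3. The upper and lower bounds meet at 3, so that is the treewidth.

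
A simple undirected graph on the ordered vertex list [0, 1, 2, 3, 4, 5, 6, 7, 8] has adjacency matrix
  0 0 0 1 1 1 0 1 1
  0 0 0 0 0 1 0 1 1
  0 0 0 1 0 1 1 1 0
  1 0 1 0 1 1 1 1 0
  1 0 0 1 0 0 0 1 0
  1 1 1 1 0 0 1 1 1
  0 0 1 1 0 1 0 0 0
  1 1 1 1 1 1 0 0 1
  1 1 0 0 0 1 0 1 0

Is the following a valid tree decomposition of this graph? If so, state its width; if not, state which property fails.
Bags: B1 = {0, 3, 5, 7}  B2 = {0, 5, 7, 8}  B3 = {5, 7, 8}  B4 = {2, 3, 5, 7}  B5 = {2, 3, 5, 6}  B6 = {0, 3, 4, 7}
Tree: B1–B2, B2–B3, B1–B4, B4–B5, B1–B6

No — vertex 1 appears in no bag.

A tree decomposition must satisfy three properties: every vertex lies in some bag; for every edge, both endpoints lie together in some bag; and for every vertex, the bags containing it form a connected subtree. Here vertex 1 appears in no bag, so the decomposition is invalid.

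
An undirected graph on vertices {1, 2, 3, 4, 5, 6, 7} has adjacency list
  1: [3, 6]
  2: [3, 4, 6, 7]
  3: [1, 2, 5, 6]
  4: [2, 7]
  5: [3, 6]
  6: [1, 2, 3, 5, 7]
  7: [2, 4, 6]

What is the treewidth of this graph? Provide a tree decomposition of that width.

The largest bag has 3 vertices, giving width 2; this decomposition certifies tw(G) ≤ 2. For the lower bound, the 3 vertices {2, 4, 7} are pairwise adjacent, and any tree decomposition puts a clique entirely inside one bag — forcing width ≥ 2. Therefore the treewidth is 2.

Treewidth 2.
One optimal decomposition is:
Bags: B1 = {2, 3, 6}  B2 = {3, 5, 6}  B3 = {2, 6, 7}  B4 = {1, 3, 6}  B5 = {2, 4, 7}
Tree: B1–B2, B1–B3, B2–B4, B3–B5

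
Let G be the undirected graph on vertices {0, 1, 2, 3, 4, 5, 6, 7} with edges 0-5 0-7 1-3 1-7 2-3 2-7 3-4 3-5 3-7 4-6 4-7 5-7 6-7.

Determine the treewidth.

2

A width-2 tree decomposition is:
Bags: B1 = {3, 5, 7}  B2 = {2, 3, 7}  B3 = {0, 5, 7}  B4 = {1, 3, 7}  B5 = {3, 4, 7}  B6 = {4, 6, 7}
Tree: B1–B2, B1–B3, B1–B4, B1–B5, B5–B6
Each bag holds 3 vertices, so the decomposition has width 2, which upper-bounds the treewidth. On the other hand G contains the 3-clique {0, 5, 7}. A clique must lie in a single bag of any decomposition, so no decomposition can have width below 2. The upper and lower bounds meet at 2, so that is the treewidth.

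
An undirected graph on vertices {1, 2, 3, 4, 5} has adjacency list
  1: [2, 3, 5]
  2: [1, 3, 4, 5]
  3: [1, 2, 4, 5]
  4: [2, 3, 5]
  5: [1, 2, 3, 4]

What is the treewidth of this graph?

3

A width-3 tree decomposition is:
Bags: B1 = {1, 2, 3, 5}  B2 = {2, 3, 4, 5}
Tree: B1–B2
The largest bag has 4 vertices, giving width 3; this decomposition certifies tw(G) ≤ 3. For the lower bound, the 4 vertices {1, 2, 3, 5} are pairwise adjacent, and any tree decomposition puts a clique entirely inside one bag — forcing width ≥ 3. The upper and lower bounds meet at 3, so that is the treewidth.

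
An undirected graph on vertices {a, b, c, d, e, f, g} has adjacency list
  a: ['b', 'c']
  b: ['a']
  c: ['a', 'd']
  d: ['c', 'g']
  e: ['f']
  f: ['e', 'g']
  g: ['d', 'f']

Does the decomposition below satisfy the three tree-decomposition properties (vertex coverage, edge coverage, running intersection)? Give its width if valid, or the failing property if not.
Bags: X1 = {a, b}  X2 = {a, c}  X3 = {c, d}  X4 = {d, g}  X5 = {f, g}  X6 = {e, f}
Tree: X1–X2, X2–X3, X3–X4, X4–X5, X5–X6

Every vertex of G appears in some bag (union = {a, b, c, d, e, f, g}); every edge is covered by a bag; and for each vertex v the set of bags containing v is connected in the bag tree. The decomposition is therefore valid. The largest bag has 2 vertices, so the width is 1.

Yes; width 1.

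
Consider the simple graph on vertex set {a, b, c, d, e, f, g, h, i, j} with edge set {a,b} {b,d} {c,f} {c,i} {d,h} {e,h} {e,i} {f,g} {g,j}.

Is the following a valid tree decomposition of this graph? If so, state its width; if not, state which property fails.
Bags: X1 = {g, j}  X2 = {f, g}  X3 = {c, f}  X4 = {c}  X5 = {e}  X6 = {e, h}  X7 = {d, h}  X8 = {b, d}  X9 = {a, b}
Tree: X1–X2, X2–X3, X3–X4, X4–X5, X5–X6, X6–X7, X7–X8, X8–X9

No — vertex i appears in no bag.

A tree decomposition must satisfy three properties: every vertex lies in some bag; for every edge, both endpoints lie together in some bag; and for every vertex, the bags containing it form a connected subtree. Here vertex i appears in no bag, so the decomposition is invalid.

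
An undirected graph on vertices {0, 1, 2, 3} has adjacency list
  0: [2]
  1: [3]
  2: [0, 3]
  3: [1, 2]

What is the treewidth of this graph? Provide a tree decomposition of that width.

Every bag has size at most 2, so the width is 2 − 1 = 1 and tw(G) ≤ 1. G has an edge, so its treewidth is at least 1. Combining the bounds, tw(G) = 1.

Treewidth 1.
One optimal decomposition is:
Bags: B1 = {0, 2}  B2 = {2, 3}  B3 = {1, 3}
Tree: B1–B2, B2–B3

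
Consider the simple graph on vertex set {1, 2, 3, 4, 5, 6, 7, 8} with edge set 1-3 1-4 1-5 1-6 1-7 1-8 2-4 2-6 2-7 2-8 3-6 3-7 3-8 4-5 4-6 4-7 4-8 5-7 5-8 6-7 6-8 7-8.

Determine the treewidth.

A width-4 tree decomposition is:
Bags: B1 = {1, 4, 6, 7, 8}  B2 = {2, 4, 6, 7, 8}  B3 = {1, 4, 5, 7, 8}  B4 = {1, 3, 6, 7, 8}
Tree: B1–B2, B1–B3, B1–B4
Every bag has size at most 5, so the width is 5 − 1 = 4 and tw(G) ≤ 4. Conversely, {1, 3, 6, 7, 8} is a clique of size 5, and the vertices of any clique must share a bag in every tree decomposition; so some bag has ≥ 5 vertices and tw(G) ≥ 4. Hence tw(G) = 4 exactly.

4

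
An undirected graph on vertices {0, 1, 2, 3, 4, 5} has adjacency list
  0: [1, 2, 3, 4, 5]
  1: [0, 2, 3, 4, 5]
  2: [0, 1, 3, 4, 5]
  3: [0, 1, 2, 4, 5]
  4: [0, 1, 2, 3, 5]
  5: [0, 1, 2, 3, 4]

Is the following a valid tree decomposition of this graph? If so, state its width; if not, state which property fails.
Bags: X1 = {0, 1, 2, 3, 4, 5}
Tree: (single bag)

Checking the three conditions: (i) the bags cover all of {0, 1, 2, 3, 4, 5}; (ii) for each edge, some bag contains both endpoints; (iii) the bags containing any fixed vertex form a subtree. All hold, so the decomposition is valid with width 6 − 1 = 5.

Yes; width 5.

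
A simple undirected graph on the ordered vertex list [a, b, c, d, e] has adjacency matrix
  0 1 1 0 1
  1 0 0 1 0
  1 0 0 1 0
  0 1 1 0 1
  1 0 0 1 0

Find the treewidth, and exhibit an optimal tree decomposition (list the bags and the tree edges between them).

Every bag has size at most 3, so the width is 3 − 1 = 2 and tw(G) ≤ 2. For the lower bound, G contains the cycle d–e–a–c–d, so G is not a forest; only forests have treewidth ≤ 1, hence tw(G) ≥ 2. Hence tw(G) = 2 exactly.

Treewidth 2.
Bags: B1 = {a, d, e}  B2 = {a, c, d}  B3 = {a, b, d}
Tree: B1–B2, B2–B3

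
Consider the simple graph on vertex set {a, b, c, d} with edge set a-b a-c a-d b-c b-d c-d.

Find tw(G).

A width-3 tree decomposition is:
Bags: B1 = {a, b, c, d}
Tree: (single bag)
With just one bag of size 4, the width is 4 − 1 = 3, so tw(G) ≤ 3. On the other hand G contains the 4-clique {a, b, c, d}. A clique must lie in a single bag of any decomposition, so no decomposition can have width below 3. Combining the bounds, tw(G) = 3.

3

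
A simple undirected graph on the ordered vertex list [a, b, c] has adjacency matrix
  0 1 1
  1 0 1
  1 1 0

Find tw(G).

A width-2 tree decomposition is:
Bags: B1 = {a, b, c}
Tree: (single bag)
A single bag containing all 3 vertices is trivially a valid decomposition of width 2. For the lower bound, the 3 vertices {a, b, c} are pairwise adjacent, and any tree decomposition puts a clique entirely inside one bag — forcing width ≥ 2. Combining the bounds, tw(G) = 2.

2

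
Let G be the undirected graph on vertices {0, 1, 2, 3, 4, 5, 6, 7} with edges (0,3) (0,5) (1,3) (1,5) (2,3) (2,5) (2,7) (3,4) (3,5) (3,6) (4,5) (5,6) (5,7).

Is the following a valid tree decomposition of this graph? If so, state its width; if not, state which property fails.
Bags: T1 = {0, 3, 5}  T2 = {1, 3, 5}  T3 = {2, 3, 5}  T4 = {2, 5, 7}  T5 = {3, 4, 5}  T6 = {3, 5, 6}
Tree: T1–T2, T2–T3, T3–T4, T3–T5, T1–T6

Yes; width 2.

Checking the three conditions: (i) the bags cover all of {0, 1, 2, 3, 4, 5, 6, 7}; (ii) for each edge, some bag contains both endpoints; (iii) the bags containing any fixed vertex form a subtree. All hold, so the decomposition is valid with width 3 − 1 = 2.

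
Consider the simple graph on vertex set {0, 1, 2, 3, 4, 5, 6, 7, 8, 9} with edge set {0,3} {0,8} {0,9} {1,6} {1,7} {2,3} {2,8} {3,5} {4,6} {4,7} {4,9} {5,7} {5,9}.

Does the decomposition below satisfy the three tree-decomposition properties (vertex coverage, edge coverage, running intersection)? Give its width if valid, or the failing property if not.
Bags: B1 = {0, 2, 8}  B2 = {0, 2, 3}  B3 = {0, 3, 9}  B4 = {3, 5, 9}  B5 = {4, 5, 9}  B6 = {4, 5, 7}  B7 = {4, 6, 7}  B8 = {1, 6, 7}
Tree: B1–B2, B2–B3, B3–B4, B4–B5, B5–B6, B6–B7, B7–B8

Yes; width 2.

Every vertex of G appears in some bag (union = {0, 1, 2, 3, 4, 5, 6, 7, 8, 9}); every edge is covered by a bag; and for each vertex v the set of bags containing v is connected in the bag tree. The decomposition is therefore valid. The largest bag has 3 vertices, so the width is 2.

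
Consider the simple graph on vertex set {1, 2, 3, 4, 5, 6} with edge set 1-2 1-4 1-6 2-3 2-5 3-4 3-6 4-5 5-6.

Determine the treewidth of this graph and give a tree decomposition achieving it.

Every bag has size at most 4, so the width is 4 − 1 = 3 and tw(G) ≤ 3. For the lower bound: the 4 vertex sets {3,6}, {2,5}, {4}, {1} are disjoint, each induces a connected subgraph, and every pair is joined by at least one edge of G. Contracting each set to a single vertex therefore yields K_{4} as a minor, and since treewidth is minor-monotone, tw(G) ≥ tw(K_{4}) = 3. The upper and lower bounds meet at 3, so that is the treewidth.

Treewidth 3.
One optimal decomposition is:
Bags: B1 = {2, 3, 4, 6}  B2 = {2, 4, 5, 6}  B3 = {1, 2, 4, 6}
Tree: B1–B2, B2–B3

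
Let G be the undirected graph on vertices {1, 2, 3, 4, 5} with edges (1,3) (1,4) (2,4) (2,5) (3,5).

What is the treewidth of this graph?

2

A width-2 tree decomposition is:
Bags: B1 = {2, 4, 5}  B2 = {1, 4, 5}  B3 = {1, 3, 5}
Tree: B1–B2, B2–B3
Each bag holds 3 vertices, so the decomposition has width 2, which upper-bounds the treewidth. The edges 5–2–4–1–3–5 form a cycle, so G is not a tree and its treewidth is at least 2. Hence tw(G) = 2 exactly.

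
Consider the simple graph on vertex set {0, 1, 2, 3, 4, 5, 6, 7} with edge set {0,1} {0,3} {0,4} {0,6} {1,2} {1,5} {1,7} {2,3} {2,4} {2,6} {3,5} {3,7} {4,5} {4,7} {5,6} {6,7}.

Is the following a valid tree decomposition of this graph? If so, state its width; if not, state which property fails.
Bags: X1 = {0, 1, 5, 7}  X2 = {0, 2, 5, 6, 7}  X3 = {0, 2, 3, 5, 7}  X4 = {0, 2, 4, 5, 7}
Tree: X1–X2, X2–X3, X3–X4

A tree decomposition must satisfy three properties: every vertex lies in some bag; for every edge, both endpoints lie together in some bag; and for every vertex, the bags containing it form a connected subtree. Here edge (2,1) lies in no bag, so the decomposition is invalid.

No — edge (2,1) lies in no bag.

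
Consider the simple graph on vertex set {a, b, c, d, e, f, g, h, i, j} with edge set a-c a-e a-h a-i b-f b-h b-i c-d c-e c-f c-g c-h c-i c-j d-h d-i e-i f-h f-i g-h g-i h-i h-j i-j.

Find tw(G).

A width-3 tree decomposition is:
Bags: B1 = {c, f, h, i}  B2 = {a, c, h, i}  B3 = {c, h, i, j}  B4 = {b, f, h, i}  B5 = {c, g, h, i}  B6 = {c, d, h, i}  B7 = {a, c, e, i}
Tree: B1–B2, B2–B3, B1–B4, B3–B5, B1–B6, B2–B7
Each bag holds 4 vertices, so the decomposition has width 3, which upper-bounds the treewidth. For the lower bound, the 4 vertices {a, c, e, i} are pairwise adjacent, and any tree decomposition puts a clique entirely inside one bag — forcing width ≥ 3. Hence tw(G) = 3 exactly.

3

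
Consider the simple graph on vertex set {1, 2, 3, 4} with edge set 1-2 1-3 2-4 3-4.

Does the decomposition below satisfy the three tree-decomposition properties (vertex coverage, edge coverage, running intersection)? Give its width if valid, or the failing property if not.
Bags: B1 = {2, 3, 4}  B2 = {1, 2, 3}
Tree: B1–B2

Every vertex of G appears in some bag (union = {1, 2, 3, 4}); every edge is covered by a bag; and for each vertex v the set of bags containing v is connected in the bag tree. The decomposition is therefore valid. The largest bag has 3 vertices, so the width is 2.

Yes; width 2.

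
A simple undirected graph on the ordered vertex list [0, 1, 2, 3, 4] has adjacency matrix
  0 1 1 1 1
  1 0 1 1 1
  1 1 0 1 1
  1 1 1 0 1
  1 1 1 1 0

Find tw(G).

A width-4 tree decomposition is:
Bags: B1 = {0, 1, 2, 3, 4}
Tree: (single bag)
With just one bag of size 5, the width is 5 − 1 = 4, so tw(G) ≤ 4. On the other hand G contains the 5-clique {0, 1, 2, 3, 4}. A clique must lie in a single bag of any decomposition, so no decomposition can have width below 4. Therefore the treewidth is 4.

4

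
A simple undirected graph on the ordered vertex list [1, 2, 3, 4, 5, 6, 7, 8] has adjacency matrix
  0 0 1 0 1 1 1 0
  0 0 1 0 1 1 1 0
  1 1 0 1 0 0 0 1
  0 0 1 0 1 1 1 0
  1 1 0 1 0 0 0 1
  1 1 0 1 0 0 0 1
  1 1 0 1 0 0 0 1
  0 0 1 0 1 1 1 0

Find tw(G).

A width-4 tree decomposition is:
Bags: B1 = {1, 2, 4, 7, 8}  B2 = {1, 2, 4, 5, 8}  B3 = {1, 2, 4, 6, 8}  B4 = {1, 2, 3, 4, 8}
Tree: B1–B2, B2–B3, B3–B4
Every bag has size at most 5, so the width is 5 − 1 = 4 and tw(G) ≤ 4. For the lower bound: the 5 vertex sets {2,7}, {1,5}, {4,6}, {8}, {3} are disjoint, each induces a connected subgraph, and every pair is joined by at least one edge of G. Contracting each set to a single vertex therefore yields K_{5} as a minor, and since treewidth is minor-monotone, tw(G) ≥ tw(K_{5}) = 4. Combining the bounds, tw(G) = 4.

4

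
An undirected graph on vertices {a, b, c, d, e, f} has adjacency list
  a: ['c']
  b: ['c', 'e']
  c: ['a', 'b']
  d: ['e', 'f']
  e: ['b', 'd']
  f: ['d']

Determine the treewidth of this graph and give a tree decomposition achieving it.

Every bag has size at most 2, so the width is 2 − 1 = 1 and tw(G) ≤ 1. Since G has at least one edge (e.g. a–c), it is not an edgeless graph, so tw(G) ≥ 1. Hence tw(G) = 1 exactly.

Treewidth 1.
One such decomposition:
Bags: B1 = {a, c}  B2 = {b, c}  B3 = {b, e}  B4 = {d, e}  B5 = {d, f}
Tree: B1–B2, B2–B3, B3–B4, B4–B5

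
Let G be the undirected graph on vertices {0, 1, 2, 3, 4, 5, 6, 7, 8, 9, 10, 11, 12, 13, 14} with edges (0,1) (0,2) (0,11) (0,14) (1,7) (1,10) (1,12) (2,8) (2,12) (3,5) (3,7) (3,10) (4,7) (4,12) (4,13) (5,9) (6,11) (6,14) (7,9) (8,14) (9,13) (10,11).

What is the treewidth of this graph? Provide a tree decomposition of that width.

Treewidth 3.
One optimal decomposition is:
Bags: B1 = {4, 5, 9, 13}  B2 = {4, 5, 7, 9}  B3 = {3, 4, 5, 7}  B4 = {3, 4, 7, 12}  B5 = {1, 3, 7, 12}  B6 = {1, 3, 10, 12}  B7 = {1, 2, 10, 12}  B8 = {0, 1, 2, 10}  B9 = {0, 2, 10, 11}  B10 = {0, 2, 8, 11}  B11 = {0, 8, 11, 14}  B12 = {6, 8, 11, 14}
Tree: B1–B2, B2–B3, B3–B4, B4–B5, B5–B6, B6–B7, B7–B8, B8–B9, B9–B10, B10–B11, B11–B12

The largest bag has 4 vertices, giving width 3; this decomposition certifies tw(G) ≤ 3. For the lower bound: the 4 vertex sets {5,9,13}, {4}, {7}, {1,3,10,12} are disjoint, each induces a connected subgraph, and every pair is joined by at least one edge of G. Contracting each set to a single vertex therefore yields K_{4} as a minor, and since treewidth is minor-monotone, tw(G) ≥ tw(K_{4}) = 3. Therefore the treewidth is 3.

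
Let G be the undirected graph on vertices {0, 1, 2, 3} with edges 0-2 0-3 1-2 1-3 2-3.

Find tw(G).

A width-2 tree decomposition is:
Bags: B1 = {1, 2, 3}  B2 = {0, 2, 3}
Tree: B1–B2
The largest bag has 3 vertices, giving width 2; this decomposition certifies tw(G) ≤ 2. Conversely, {0, 2, 3} is a clique of size 3, and the vertices of any clique must share a bag in every tree decomposition; so some bag has ≥ 3 vertices and tw(G) ≥ 2. The upper and lower bounds meet at 2, so that is the treewidth.

2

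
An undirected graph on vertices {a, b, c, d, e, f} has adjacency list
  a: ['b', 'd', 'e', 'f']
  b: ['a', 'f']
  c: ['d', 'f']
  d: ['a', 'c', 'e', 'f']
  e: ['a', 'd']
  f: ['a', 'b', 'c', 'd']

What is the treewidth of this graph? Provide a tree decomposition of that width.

Treewidth 2.
One such decomposition:
Bags: B1 = {a, d, e}  B2 = {a, d, f}  B3 = {a, b, f}  B4 = {c, d, f}
Tree: B1–B2, B2–B3, B2–B4

Each bag holds 3 vertices, so the decomposition has width 2, which upper-bounds the treewidth. Conversely, {c, d, f} is a clique of size 3, and the vertices of any clique must share a bag in every tree decomposition; so some bag has ≥ 3 vertices and tw(G) ≥ 2. Therefore the treewidth is 2.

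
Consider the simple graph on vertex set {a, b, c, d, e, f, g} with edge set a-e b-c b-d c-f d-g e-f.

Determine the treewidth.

1

A width-1 tree decomposition is:
Bags: B1 = {a, e}  B2 = {e, f}  B3 = {c, f}  B4 = {b, c}  B5 = {b, d}  B6 = {d, g}
Tree: B1–B2, B2–B3, B3–B4, B4–B5, B5–B6
The largest bag has 2 vertices, giving width 1; this decomposition certifies tw(G) ≤ 1. Since G has at least one edge (e.g. a–e), it is not an edgeless graph, so tw(G) ≥ 1. The upper and lower bounds meet at 1, so that is the treewidth.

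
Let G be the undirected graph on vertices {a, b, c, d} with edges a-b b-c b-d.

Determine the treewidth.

A width-1 tree decomposition is:
Bags: B1 = {b, c}  B2 = {b, d}  B3 = {a, b}
Tree: B1–B2, B2–B3
Every bag has size at most 2, so the width is 2 − 1 = 1 and tw(G) ≤ 1. Any graph with an edge has treewidth ≥ 1, and G has the edge c–b. Hence tw(G) = 1 exactly.

1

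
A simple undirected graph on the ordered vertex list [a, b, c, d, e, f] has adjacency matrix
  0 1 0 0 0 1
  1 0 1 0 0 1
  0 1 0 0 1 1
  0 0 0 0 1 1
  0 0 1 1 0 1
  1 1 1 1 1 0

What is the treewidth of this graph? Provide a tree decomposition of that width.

Every bag has size at most 3, so the width is 3 − 1 = 2 and tw(G) ≤ 2. Conversely, {d, e, f} is a clique of size 3, and the vertices of any clique must share a bag in every tree decomposition; so some bag has ≥ 3 vertices and tw(G) ≥ 2. Therefore the treewidth is 2.

Treewidth 2.
Bags: B1 = {b, c, f}  B2 = {c, e, f}  B3 = {d, e, f}  B4 = {a, b, f}
Tree: B1–B2, B2–B3, B1–B4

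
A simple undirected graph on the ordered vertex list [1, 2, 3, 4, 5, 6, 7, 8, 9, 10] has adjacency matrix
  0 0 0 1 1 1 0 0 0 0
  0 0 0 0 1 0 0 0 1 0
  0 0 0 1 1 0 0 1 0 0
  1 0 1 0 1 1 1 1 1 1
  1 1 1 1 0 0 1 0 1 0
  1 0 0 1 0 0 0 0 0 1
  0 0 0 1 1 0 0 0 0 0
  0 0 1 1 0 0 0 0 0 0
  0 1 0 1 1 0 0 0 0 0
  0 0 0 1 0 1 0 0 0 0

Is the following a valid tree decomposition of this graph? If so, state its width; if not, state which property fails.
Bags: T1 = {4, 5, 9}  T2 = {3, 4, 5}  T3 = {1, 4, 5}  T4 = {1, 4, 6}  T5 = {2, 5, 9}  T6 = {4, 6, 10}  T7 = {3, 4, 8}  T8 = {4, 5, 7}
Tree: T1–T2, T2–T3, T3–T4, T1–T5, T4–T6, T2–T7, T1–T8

Checking the three conditions: (i) the bags cover all of {1, 2, 3, 4, 5, 6, 7, 8, 9, 10}; (ii) for each edge, some bag contains both endpoints; (iii) the bags containing any fixed vertex form a subtree. All hold, so the decomposition is valid with width 3 − 1 = 2.

Yes; width 2.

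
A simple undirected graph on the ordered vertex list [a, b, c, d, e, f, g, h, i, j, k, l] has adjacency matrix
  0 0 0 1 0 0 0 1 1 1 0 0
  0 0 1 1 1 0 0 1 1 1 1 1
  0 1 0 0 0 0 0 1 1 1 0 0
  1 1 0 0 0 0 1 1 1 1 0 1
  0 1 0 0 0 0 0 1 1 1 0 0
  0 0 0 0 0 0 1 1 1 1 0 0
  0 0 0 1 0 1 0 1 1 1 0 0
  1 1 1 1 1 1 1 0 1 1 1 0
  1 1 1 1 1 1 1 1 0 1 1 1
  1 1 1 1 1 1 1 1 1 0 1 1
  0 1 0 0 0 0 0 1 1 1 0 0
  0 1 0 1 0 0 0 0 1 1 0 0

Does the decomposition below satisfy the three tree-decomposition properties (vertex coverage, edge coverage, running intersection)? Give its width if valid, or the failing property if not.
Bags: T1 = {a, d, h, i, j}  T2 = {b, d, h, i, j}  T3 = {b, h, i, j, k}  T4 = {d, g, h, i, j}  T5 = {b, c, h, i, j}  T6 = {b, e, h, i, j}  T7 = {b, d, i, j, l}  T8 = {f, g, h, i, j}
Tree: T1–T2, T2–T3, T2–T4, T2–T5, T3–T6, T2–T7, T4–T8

Yes; width 4.

Vertex coverage: the bags together contain {a, b, c, d, e, f, g, h, i, j, k, l}, the full vertex set. Edge coverage: each edge of G has both endpoints in at least one bag. Running intersection: for every vertex, the bags containing it form a connected subtree. All three properties hold, so this is a valid tree decomposition of width max|bag| − 1 = 4, and hence tw(G) ≤ 4.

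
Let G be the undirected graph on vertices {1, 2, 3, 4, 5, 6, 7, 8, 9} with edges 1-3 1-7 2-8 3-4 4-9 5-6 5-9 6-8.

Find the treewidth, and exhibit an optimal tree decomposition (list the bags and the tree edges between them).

Treewidth 1.
One such decomposition:
Bags: B1 = {1, 7}  B2 = {1, 3}  B3 = {3, 4}  B4 = {4, 9}  B5 = {5, 9}  B6 = {5, 6}  B7 = {6, 8}  B8 = {2, 8}
Tree: B1–B2, B2–B3, B3–B4, B4–B5, B5–B6, B6–B7, B7–B8

Every bag has size at most 2, so the width is 2 − 1 = 1 and tw(G) ≤ 1. G has an edge, so its treewidth is at least 1. Therefore the treewidth is 1.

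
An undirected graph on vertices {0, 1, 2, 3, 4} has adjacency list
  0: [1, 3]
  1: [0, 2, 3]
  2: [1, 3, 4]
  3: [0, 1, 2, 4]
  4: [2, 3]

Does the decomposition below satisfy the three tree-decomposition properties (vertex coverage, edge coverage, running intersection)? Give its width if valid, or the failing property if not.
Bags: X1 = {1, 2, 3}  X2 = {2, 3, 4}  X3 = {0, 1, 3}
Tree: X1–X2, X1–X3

Vertex coverage: the bags together contain {0, 1, 2, 3, 4}, the full vertex set. Edge coverage: each edge of G has both endpoints in at least one bag. Running intersection: for every vertex, the bags containing it form a connected subtree. All three properties hold, so this is a valid tree decomposition of width max|bag| − 1 = 2, and hence tw(G) ≤ 2.

Yes; width 2.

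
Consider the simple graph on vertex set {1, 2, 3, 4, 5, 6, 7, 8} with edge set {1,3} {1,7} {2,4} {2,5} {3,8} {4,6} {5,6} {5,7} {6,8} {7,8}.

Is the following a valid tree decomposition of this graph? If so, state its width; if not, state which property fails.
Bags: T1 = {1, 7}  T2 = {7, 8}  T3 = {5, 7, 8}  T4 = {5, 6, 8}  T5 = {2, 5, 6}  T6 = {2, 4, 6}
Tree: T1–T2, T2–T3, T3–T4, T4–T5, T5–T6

No — vertex 3 appears in no bag.

A tree decomposition must satisfy three properties: every vertex lies in some bag; for every edge, both endpoints lie together in some bag; and for every vertex, the bags containing it form a connected subtree. Here vertex 3 appears in no bag, so the decomposition is invalid.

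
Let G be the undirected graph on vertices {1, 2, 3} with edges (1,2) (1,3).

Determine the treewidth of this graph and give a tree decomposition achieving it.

Treewidth 1.
One optimal decomposition is:
Bags: B1 = {1, 3}  B2 = {1, 2}
Tree: B1–B2

Every bag has size at most 2, so the width is 2 − 1 = 1 and tw(G) ≤ 1. G has an edge, so its treewidth is at least 1. Hence tw(G) = 1 exactly.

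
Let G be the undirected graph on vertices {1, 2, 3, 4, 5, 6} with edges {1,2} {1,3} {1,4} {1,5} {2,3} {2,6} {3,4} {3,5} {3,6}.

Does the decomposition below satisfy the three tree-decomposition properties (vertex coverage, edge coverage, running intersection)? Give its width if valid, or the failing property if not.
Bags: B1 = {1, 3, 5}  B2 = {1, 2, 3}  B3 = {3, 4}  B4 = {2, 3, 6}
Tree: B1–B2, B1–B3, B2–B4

A tree decomposition must satisfy three properties: every vertex lies in some bag; for every edge, both endpoints lie together in some bag; and for every vertex, the bags containing it form a connected subtree. Here edge (1,4) lies in no bag, so the decomposition is invalid.

No — edge (1,4) lies in no bag.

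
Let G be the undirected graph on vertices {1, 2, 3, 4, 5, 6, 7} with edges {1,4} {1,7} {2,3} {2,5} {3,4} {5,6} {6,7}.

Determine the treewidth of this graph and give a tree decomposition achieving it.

Every bag has size at most 3, so the width is 3 − 1 = 2 and tw(G) ≤ 2. Since 1–7–6–5–2–3–4–1 is a cycle in G, G is not acyclic. Forests are exactly the graphs of treewidth ≤ 1, so tw(G) ≥ 2. The upper and lower bounds meet at 2, so that is the treewidth.

Treewidth 2.
One optimal decomposition is:
Bags: B1 = {1, 6, 7}  B2 = {1, 5, 6}  B3 = {1, 2, 5}  B4 = {1, 2, 3}  B5 = {1, 3, 4}
Tree: B1–B2, B2–B3, B3–B4, B4–B5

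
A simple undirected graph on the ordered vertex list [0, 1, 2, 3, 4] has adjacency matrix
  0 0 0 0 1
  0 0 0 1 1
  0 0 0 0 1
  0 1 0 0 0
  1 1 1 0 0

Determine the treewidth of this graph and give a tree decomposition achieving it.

Each bag holds 2 vertices, so the decomposition has width 1, which upper-bounds the treewidth. Any graph with an edge has treewidth ≥ 1, and G has the edge 1–3. Therefore the treewidth is 1.

Treewidth 1.
Bags: B1 = {1, 3}  B2 = {1, 4}  B3 = {2, 4}  B4 = {0, 4}
Tree: B1–B2, B2–B3, B3–B4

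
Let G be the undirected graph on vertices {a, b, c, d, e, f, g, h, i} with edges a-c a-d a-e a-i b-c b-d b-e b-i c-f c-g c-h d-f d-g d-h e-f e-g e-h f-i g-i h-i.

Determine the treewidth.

4

A width-4 tree decomposition is:
Bags: B1 = {c, d, e, h, i}  B2 = {b, c, d, e, i}  B3 = {a, c, d, e, i}  B4 = {c, d, e, g, i}  B5 = {c, d, e, f, i}
Tree: B1–B2, B2–B3, B3–B4, B4–B5
Each bag holds 5 vertices, so the decomposition has width 4, which upper-bounds the treewidth. For the lower bound: the 5 vertex sets {e,h}, {b,d}, {a,i}, {c}, {g} are disjoint, each induces a connected subgraph, and every pair is joined by at least one edge of G. Contracting each set to a single vertex therefore yields K_{5} as a minor, and since treewidth is minor-monotone, tw(G) ≥ tw(K_{5}) = 4. Therefore the treewidth is 4.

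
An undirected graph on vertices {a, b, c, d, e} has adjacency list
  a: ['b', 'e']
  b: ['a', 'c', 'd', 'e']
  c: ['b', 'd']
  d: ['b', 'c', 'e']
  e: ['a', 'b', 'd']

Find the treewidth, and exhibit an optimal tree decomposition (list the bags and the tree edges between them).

Every bag has size at most 3, so the width is 3 − 1 = 2 and tw(G) ≤ 2. For the lower bound, the 3 vertices {b, d, e} are pairwise adjacent, and any tree decomposition puts a clique entirely inside one bag — forcing width ≥ 2. Hence tw(G) = 2 exactly.

Treewidth 2.
One such decomposition:
Bags: B1 = {a, b, e}  B2 = {b, d, e}  B3 = {b, c, d}
Tree: B1–B2, B2–B3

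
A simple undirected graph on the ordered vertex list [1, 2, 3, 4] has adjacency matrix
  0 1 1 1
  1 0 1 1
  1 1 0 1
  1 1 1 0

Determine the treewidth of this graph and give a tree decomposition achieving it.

Treewidth 3.
One optimal decomposition is:
Bags: B1 = {1, 2, 3, 4}
Tree: (single bag)

With just one bag of size 4, the width is 4 − 1 = 3, so tw(G) ≤ 3. Conversely, {1, 2, 3, 4} is a clique of size 4, and the vertices of any clique must share a bag in every tree decomposition; so some bag has ≥ 4 vertices and tw(G) ≥ 3. Hence tw(G) = 3 exactly.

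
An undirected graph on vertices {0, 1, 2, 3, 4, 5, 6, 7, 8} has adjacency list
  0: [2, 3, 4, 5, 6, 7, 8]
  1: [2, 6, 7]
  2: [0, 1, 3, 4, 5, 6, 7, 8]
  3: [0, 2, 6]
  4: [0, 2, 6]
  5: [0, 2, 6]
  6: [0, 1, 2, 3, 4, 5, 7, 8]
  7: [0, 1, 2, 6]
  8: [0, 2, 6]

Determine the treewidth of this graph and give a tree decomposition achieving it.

Treewidth 3.
One optimal decomposition is:
Bags: B1 = {0, 2, 5, 6}  B2 = {0, 2, 6, 7}  B3 = {0, 2, 3, 6}  B4 = {1, 2, 6, 7}  B5 = {0, 2, 4, 6}  B6 = {0, 2, 6, 8}
Tree: B1–B2, B2–B3, B2–B4, B2–B5, B3–B6

Every bag has size at most 4, so the width is 4 − 1 = 3 and tw(G) ≤ 3. Conversely, {0, 2, 3, 6} is a clique of size 4, and the vertices of any clique must share a bag in every tree decomposition; so some bag has ≥ 4 vertices and tw(G) ≥ 3. Therefore the treewidth is 3.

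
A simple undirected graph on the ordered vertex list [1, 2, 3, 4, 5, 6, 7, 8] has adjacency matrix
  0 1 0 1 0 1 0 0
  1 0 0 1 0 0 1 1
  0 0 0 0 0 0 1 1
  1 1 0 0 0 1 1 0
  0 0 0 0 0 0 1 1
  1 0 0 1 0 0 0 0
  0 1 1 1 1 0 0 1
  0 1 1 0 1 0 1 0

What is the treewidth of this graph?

2

A width-2 tree decomposition is:
Bags: B1 = {3, 7, 8}  B2 = {5, 7, 8}  B3 = {2, 7, 8}  B4 = {2, 4, 7}  B5 = {1, 2, 4}  B6 = {1, 4, 6}
Tree: B1–B2, B2–B3, B3–B4, B4–B5, B5–B6
Every bag has size at most 3, so the width is 3 − 1 = 2 and tw(G) ≤ 2. Conversely, {1, 2, 4} is a clique of size 3, and the vertices of any clique must share a bag in every tree decomposition; so some bag has ≥ 3 vertices and tw(G) ≥ 2. Combining the bounds, tw(G) = 2.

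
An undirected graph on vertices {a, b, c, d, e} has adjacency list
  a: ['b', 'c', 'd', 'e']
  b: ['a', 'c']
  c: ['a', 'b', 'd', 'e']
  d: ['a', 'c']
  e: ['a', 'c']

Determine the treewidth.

2

A width-2 tree decomposition is:
Bags: B1 = {a, b, c}  B2 = {a, c, d}  B3 = {a, c, e}
Tree: B1–B2, B2–B3
The largest bag has 3 vertices, giving width 2; this decomposition certifies tw(G) ≤ 2. For the lower bound, the 3 vertices {a, c, d} are pairwise adjacent, and any tree decomposition puts a clique entirely inside one bag — forcing width ≥ 2. The upper and lower bounds meet at 2, so that is the treewidth.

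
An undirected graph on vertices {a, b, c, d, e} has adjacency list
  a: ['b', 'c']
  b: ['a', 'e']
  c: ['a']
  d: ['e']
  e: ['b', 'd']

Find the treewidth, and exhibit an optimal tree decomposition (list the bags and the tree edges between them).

Treewidth 1.
One optimal decomposition is:
Bags: B1 = {d, e}  B2 = {b, e}  B3 = {a, b}  B4 = {a, c}
Tree: B1–B2, B2–B3, B3–B4

Every bag has size at most 2, so the width is 2 − 1 = 1 and tw(G) ≤ 1. Any graph with an edge has treewidth ≥ 1, and G has the edge d–e. Combining the bounds, tw(G) = 1.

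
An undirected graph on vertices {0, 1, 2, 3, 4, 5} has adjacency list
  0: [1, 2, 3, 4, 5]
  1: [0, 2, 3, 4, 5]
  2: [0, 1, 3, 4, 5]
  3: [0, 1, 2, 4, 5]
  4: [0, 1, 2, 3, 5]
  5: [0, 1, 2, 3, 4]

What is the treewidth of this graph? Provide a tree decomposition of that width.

A single bag containing all 6 vertices is trivially a valid decomposition of width 5. Conversely, {0, 1, 2, 3, 4, 5} is a clique of size 6, and the vertices of any clique must share a bag in every tree decomposition; so some bag has ≥ 6 vertices and tw(G) ≥ 5. Therefore the treewidth is 5.

Treewidth 5.
One optimal decomposition is:
Bags: B1 = {0, 1, 2, 3, 4, 5}
Tree: (single bag)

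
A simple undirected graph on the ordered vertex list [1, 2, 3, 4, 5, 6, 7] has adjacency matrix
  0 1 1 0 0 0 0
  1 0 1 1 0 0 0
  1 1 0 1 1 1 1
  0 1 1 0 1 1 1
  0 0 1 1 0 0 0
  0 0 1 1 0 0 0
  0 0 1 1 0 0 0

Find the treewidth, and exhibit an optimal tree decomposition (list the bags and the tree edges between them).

Treewidth 2.
Bags: B1 = {2, 3, 4}  B2 = {3, 4, 7}  B3 = {3, 4, 6}  B4 = {1, 2, 3}  B5 = {3, 4, 5}
Tree: B1–B2, B1–B3, B1–B4, B1–B5

The largest bag has 3 vertices, giving width 2; this decomposition certifies tw(G) ≤ 2. On the other hand G contains the 3-clique {1, 2, 3}. A clique must lie in a single bag of any decomposition, so no decomposition can have width below 2. The upper and lower bounds meet at 2, so that is the treewidth.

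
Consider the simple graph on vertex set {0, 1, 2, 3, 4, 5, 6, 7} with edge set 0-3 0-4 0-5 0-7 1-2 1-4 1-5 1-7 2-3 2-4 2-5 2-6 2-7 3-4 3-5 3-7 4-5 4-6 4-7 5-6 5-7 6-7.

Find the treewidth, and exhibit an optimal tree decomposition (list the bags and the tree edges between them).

The largest bag has 5 vertices, giving width 4; this decomposition certifies tw(G) ≤ 4. On the other hand G contains the 5-clique {0, 3, 4, 5, 7}. A clique must lie in a single bag of any decomposition, so no decomposition can have width below 4. The upper and lower bounds meet at 4, so that is the treewidth.

Treewidth 4.
One optimal decomposition is:
Bags: B1 = {2, 4, 5, 6, 7}  B2 = {2, 3, 4, 5, 7}  B3 = {0, 3, 4, 5, 7}  B4 = {1, 2, 4, 5, 7}
Tree: B1–B2, B2–B3, B1–B4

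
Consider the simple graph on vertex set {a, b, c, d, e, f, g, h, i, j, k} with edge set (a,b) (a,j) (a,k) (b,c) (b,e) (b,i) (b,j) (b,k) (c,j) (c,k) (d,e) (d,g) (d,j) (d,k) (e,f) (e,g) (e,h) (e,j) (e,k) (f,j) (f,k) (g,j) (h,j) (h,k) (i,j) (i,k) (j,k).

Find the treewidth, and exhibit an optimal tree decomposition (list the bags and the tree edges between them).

Treewidth 3.
One optimal decomposition is:
Bags: B1 = {b, e, j, k}  B2 = {e, h, j, k}  B3 = {d, e, j, k}  B4 = {d, e, g, j}  B5 = {b, i, j, k}  B6 = {b, c, j, k}  B7 = {a, b, j, k}  B8 = {e, f, j, k}
Tree: B1–B2, B2–B3, B3–B4, B1–B5, B1–B6, B6–B7, B3–B8

Every bag has size at most 4, so the width is 4 − 1 = 3 and tw(G) ≤ 3. Conversely, {d, e, g, j} is a clique of size 4, and the vertices of any clique must share a bag in every tree decomposition; so some bag has ≥ 4 vertices and tw(G) ≥ 3. Hence tw(G) = 3 exactly.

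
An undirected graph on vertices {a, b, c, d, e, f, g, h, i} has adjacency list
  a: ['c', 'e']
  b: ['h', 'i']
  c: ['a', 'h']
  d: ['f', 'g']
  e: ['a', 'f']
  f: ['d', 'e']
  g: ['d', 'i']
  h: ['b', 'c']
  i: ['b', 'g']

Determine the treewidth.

2

A width-2 tree decomposition is:
Bags: B1 = {d, e, f}  B2 = {a, d, e}  B3 = {a, c, d}  B4 = {c, d, h}  B5 = {b, d, h}  B6 = {b, d, i}  B7 = {d, g, i}
Tree: B1–B2, B2–B3, B3–B4, B4–B5, B5–B6, B6–B7
The largest bag has 3 vertices, giving width 2; this decomposition certifies tw(G) ≤ 2. For the lower bound, G contains the cycle d–f–e–a–c–h–b–i–g–d, so G is not a forest; only forests have treewidth ≤ 1, hence tw(G) ≥ 2. Hence tw(G) = 2 exactly.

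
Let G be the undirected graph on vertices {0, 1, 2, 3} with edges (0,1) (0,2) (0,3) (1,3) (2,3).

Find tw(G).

2

A width-2 tree decomposition is:
Bags: B1 = {0, 2, 3}  B2 = {0, 1, 3}
Tree: B1–B2
The largest bag has 3 vertices, giving width 2; this decomposition certifies tw(G) ≤ 2. Conversely, {0, 1, 3} is a clique of size 3, and the vertices of any clique must share a bag in every tree decomposition; so some bag has ≥ 3 vertices and tw(G) ≥ 2. Therefore the treewidth is 2.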